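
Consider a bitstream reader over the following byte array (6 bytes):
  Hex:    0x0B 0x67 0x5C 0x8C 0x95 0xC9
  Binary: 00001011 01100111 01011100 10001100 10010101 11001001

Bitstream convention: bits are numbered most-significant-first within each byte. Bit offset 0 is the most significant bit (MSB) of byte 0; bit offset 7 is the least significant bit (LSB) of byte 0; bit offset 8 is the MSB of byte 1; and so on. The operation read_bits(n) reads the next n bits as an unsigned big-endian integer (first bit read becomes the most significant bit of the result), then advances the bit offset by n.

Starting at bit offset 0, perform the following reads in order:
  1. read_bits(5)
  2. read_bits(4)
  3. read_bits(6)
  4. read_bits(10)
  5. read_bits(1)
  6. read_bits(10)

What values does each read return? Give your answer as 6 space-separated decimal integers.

Answer: 1 6 51 697 0 201

Derivation:
Read 1: bits[0:5] width=5 -> value=1 (bin 00001); offset now 5 = byte 0 bit 5; 43 bits remain
Read 2: bits[5:9] width=4 -> value=6 (bin 0110); offset now 9 = byte 1 bit 1; 39 bits remain
Read 3: bits[9:15] width=6 -> value=51 (bin 110011); offset now 15 = byte 1 bit 7; 33 bits remain
Read 4: bits[15:25] width=10 -> value=697 (bin 1010111001); offset now 25 = byte 3 bit 1; 23 bits remain
Read 5: bits[25:26] width=1 -> value=0 (bin 0); offset now 26 = byte 3 bit 2; 22 bits remain
Read 6: bits[26:36] width=10 -> value=201 (bin 0011001001); offset now 36 = byte 4 bit 4; 12 bits remain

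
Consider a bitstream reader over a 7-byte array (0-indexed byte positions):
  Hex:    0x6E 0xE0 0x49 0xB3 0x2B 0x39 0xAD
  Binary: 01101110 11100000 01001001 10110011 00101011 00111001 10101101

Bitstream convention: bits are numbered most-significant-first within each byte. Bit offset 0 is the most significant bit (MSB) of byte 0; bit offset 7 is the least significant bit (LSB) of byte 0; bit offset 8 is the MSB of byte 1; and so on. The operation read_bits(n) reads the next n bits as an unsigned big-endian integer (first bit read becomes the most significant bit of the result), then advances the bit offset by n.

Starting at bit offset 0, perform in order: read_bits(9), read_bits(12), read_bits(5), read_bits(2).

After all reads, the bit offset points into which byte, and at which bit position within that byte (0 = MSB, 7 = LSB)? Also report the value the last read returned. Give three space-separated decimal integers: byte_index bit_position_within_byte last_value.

Answer: 3 4 3

Derivation:
Read 1: bits[0:9] width=9 -> value=221 (bin 011011101); offset now 9 = byte 1 bit 1; 47 bits remain
Read 2: bits[9:21] width=12 -> value=3081 (bin 110000001001); offset now 21 = byte 2 bit 5; 35 bits remain
Read 3: bits[21:26] width=5 -> value=6 (bin 00110); offset now 26 = byte 3 bit 2; 30 bits remain
Read 4: bits[26:28] width=2 -> value=3 (bin 11); offset now 28 = byte 3 bit 4; 28 bits remain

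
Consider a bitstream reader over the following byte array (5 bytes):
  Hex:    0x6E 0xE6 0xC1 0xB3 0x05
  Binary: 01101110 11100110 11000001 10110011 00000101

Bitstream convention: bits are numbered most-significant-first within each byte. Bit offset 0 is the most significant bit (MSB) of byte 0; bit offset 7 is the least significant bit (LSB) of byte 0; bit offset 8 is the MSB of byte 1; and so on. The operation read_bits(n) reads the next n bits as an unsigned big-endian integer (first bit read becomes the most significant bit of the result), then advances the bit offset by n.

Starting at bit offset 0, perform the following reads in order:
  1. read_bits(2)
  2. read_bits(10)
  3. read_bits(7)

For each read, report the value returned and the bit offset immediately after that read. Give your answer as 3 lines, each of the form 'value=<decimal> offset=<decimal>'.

Read 1: bits[0:2] width=2 -> value=1 (bin 01); offset now 2 = byte 0 bit 2; 38 bits remain
Read 2: bits[2:12] width=10 -> value=750 (bin 1011101110); offset now 12 = byte 1 bit 4; 28 bits remain
Read 3: bits[12:19] width=7 -> value=54 (bin 0110110); offset now 19 = byte 2 bit 3; 21 bits remain

Answer: value=1 offset=2
value=750 offset=12
value=54 offset=19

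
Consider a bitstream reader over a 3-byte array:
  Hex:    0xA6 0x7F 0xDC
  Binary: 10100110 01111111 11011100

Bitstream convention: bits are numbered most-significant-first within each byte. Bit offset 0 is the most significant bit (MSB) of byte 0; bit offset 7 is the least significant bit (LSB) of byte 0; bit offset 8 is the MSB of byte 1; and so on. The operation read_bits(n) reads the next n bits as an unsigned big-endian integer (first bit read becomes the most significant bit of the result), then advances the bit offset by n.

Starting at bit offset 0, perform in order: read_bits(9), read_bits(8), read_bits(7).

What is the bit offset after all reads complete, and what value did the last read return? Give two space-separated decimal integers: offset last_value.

Read 1: bits[0:9] width=9 -> value=332 (bin 101001100); offset now 9 = byte 1 bit 1; 15 bits remain
Read 2: bits[9:17] width=8 -> value=255 (bin 11111111); offset now 17 = byte 2 bit 1; 7 bits remain
Read 3: bits[17:24] width=7 -> value=92 (bin 1011100); offset now 24 = byte 3 bit 0; 0 bits remain

Answer: 24 92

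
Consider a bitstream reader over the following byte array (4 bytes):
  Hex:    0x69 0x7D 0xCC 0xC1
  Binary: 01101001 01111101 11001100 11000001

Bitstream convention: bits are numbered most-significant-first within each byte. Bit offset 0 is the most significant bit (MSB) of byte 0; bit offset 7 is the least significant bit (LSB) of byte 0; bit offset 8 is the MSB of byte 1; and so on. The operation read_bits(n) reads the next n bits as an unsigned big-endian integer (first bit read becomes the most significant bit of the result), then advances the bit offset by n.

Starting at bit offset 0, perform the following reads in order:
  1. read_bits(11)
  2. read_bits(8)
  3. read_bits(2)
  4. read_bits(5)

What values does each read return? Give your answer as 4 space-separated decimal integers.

Answer: 843 238 1 19

Derivation:
Read 1: bits[0:11] width=11 -> value=843 (bin 01101001011); offset now 11 = byte 1 bit 3; 21 bits remain
Read 2: bits[11:19] width=8 -> value=238 (bin 11101110); offset now 19 = byte 2 bit 3; 13 bits remain
Read 3: bits[19:21] width=2 -> value=1 (bin 01); offset now 21 = byte 2 bit 5; 11 bits remain
Read 4: bits[21:26] width=5 -> value=19 (bin 10011); offset now 26 = byte 3 bit 2; 6 bits remain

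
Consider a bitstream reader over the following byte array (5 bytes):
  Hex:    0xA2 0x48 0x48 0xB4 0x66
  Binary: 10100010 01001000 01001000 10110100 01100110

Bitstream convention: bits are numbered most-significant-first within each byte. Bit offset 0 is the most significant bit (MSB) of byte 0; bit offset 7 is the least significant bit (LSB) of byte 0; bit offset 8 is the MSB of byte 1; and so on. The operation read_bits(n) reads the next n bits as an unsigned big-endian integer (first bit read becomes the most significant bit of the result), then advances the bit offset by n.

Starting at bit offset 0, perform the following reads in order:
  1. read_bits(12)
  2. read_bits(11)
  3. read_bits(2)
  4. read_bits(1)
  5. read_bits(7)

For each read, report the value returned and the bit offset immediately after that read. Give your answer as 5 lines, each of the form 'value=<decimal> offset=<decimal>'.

Read 1: bits[0:12] width=12 -> value=2596 (bin 101000100100); offset now 12 = byte 1 bit 4; 28 bits remain
Read 2: bits[12:23] width=11 -> value=1060 (bin 10000100100); offset now 23 = byte 2 bit 7; 17 bits remain
Read 3: bits[23:25] width=2 -> value=1 (bin 01); offset now 25 = byte 3 bit 1; 15 bits remain
Read 4: bits[25:26] width=1 -> value=0 (bin 0); offset now 26 = byte 3 bit 2; 14 bits remain
Read 5: bits[26:33] width=7 -> value=104 (bin 1101000); offset now 33 = byte 4 bit 1; 7 bits remain

Answer: value=2596 offset=12
value=1060 offset=23
value=1 offset=25
value=0 offset=26
value=104 offset=33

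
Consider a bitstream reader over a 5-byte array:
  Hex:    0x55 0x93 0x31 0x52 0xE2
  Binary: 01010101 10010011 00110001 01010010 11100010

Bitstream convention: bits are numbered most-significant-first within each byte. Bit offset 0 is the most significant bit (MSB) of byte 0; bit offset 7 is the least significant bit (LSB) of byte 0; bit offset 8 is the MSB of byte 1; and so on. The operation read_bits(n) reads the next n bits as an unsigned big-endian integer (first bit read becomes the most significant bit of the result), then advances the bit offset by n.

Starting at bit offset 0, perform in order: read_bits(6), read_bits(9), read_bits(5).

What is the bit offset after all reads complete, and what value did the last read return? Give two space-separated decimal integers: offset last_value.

Read 1: bits[0:6] width=6 -> value=21 (bin 010101); offset now 6 = byte 0 bit 6; 34 bits remain
Read 2: bits[6:15] width=9 -> value=201 (bin 011001001); offset now 15 = byte 1 bit 7; 25 bits remain
Read 3: bits[15:20] width=5 -> value=19 (bin 10011); offset now 20 = byte 2 bit 4; 20 bits remain

Answer: 20 19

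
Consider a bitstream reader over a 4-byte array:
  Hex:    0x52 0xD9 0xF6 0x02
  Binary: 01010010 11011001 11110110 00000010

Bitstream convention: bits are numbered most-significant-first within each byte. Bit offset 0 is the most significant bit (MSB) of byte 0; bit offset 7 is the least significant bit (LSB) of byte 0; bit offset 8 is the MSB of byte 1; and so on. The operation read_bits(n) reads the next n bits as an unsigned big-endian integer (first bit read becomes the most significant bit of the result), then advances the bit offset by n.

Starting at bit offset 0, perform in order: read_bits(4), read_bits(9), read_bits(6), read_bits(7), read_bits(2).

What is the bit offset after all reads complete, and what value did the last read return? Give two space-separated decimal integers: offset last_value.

Answer: 28 0

Derivation:
Read 1: bits[0:4] width=4 -> value=5 (bin 0101); offset now 4 = byte 0 bit 4; 28 bits remain
Read 2: bits[4:13] width=9 -> value=91 (bin 001011011); offset now 13 = byte 1 bit 5; 19 bits remain
Read 3: bits[13:19] width=6 -> value=15 (bin 001111); offset now 19 = byte 2 bit 3; 13 bits remain
Read 4: bits[19:26] width=7 -> value=88 (bin 1011000); offset now 26 = byte 3 bit 2; 6 bits remain
Read 5: bits[26:28] width=2 -> value=0 (bin 00); offset now 28 = byte 3 bit 4; 4 bits remain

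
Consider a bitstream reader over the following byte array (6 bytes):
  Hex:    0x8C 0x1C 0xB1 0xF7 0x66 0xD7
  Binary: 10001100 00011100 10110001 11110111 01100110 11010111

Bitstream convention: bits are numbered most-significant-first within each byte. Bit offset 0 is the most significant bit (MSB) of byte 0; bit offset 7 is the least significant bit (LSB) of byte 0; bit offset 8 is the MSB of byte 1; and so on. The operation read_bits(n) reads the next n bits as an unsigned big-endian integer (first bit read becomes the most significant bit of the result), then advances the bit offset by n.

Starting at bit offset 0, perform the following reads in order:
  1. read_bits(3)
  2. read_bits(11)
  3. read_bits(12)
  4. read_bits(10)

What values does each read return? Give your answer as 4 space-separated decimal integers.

Read 1: bits[0:3] width=3 -> value=4 (bin 100); offset now 3 = byte 0 bit 3; 45 bits remain
Read 2: bits[3:14] width=11 -> value=775 (bin 01100000111); offset now 14 = byte 1 bit 6; 34 bits remain
Read 3: bits[14:26] width=12 -> value=711 (bin 001011000111); offset now 26 = byte 3 bit 2; 22 bits remain
Read 4: bits[26:36] width=10 -> value=886 (bin 1101110110); offset now 36 = byte 4 bit 4; 12 bits remain

Answer: 4 775 711 886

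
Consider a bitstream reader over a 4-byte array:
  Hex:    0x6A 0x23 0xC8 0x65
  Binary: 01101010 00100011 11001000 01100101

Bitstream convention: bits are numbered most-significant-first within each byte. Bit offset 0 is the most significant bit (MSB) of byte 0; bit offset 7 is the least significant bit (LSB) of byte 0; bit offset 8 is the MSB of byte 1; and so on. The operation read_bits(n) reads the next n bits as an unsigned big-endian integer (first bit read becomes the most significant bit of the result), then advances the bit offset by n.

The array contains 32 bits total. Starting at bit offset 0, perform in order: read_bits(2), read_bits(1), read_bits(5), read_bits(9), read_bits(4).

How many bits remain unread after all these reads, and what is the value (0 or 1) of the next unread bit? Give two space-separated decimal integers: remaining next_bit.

Read 1: bits[0:2] width=2 -> value=1 (bin 01); offset now 2 = byte 0 bit 2; 30 bits remain
Read 2: bits[2:3] width=1 -> value=1 (bin 1); offset now 3 = byte 0 bit 3; 29 bits remain
Read 3: bits[3:8] width=5 -> value=10 (bin 01010); offset now 8 = byte 1 bit 0; 24 bits remain
Read 4: bits[8:17] width=9 -> value=71 (bin 001000111); offset now 17 = byte 2 bit 1; 15 bits remain
Read 5: bits[17:21] width=4 -> value=9 (bin 1001); offset now 21 = byte 2 bit 5; 11 bits remain

Answer: 11 0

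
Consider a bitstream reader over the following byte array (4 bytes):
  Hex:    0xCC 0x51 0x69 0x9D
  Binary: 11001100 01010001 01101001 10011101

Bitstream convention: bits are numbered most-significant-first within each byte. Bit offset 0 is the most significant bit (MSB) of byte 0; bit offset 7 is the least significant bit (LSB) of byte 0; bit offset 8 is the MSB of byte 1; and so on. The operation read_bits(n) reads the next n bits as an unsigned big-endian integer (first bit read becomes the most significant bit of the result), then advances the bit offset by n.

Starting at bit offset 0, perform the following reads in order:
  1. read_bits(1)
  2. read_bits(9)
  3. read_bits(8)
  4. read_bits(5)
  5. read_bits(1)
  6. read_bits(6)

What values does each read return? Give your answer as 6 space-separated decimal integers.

Answer: 1 305 69 20 1 39

Derivation:
Read 1: bits[0:1] width=1 -> value=1 (bin 1); offset now 1 = byte 0 bit 1; 31 bits remain
Read 2: bits[1:10] width=9 -> value=305 (bin 100110001); offset now 10 = byte 1 bit 2; 22 bits remain
Read 3: bits[10:18] width=8 -> value=69 (bin 01000101); offset now 18 = byte 2 bit 2; 14 bits remain
Read 4: bits[18:23] width=5 -> value=20 (bin 10100); offset now 23 = byte 2 bit 7; 9 bits remain
Read 5: bits[23:24] width=1 -> value=1 (bin 1); offset now 24 = byte 3 bit 0; 8 bits remain
Read 6: bits[24:30] width=6 -> value=39 (bin 100111); offset now 30 = byte 3 bit 6; 2 bits remain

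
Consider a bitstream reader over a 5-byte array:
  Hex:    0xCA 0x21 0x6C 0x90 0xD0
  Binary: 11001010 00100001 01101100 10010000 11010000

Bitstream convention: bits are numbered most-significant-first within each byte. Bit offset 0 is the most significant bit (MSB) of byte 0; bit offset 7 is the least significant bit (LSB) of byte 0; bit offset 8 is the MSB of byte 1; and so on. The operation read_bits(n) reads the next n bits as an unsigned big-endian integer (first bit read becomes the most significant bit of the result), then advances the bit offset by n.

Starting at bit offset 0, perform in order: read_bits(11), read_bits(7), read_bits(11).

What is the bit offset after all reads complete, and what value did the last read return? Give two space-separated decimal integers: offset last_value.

Answer: 29 1426

Derivation:
Read 1: bits[0:11] width=11 -> value=1617 (bin 11001010001); offset now 11 = byte 1 bit 3; 29 bits remain
Read 2: bits[11:18] width=7 -> value=5 (bin 0000101); offset now 18 = byte 2 bit 2; 22 bits remain
Read 3: bits[18:29] width=11 -> value=1426 (bin 10110010010); offset now 29 = byte 3 bit 5; 11 bits remain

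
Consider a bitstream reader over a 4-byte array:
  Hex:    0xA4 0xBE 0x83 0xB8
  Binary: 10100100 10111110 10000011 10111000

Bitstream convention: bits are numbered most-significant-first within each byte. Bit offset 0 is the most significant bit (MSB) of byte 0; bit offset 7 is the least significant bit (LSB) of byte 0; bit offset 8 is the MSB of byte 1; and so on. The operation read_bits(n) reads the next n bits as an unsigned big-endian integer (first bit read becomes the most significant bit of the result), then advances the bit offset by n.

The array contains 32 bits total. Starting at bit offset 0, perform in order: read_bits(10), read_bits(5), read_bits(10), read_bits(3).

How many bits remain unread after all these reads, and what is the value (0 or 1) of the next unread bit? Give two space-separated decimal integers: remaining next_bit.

Answer: 4 1

Derivation:
Read 1: bits[0:10] width=10 -> value=658 (bin 1010010010); offset now 10 = byte 1 bit 2; 22 bits remain
Read 2: bits[10:15] width=5 -> value=31 (bin 11111); offset now 15 = byte 1 bit 7; 17 bits remain
Read 3: bits[15:25] width=10 -> value=263 (bin 0100000111); offset now 25 = byte 3 bit 1; 7 bits remain
Read 4: bits[25:28] width=3 -> value=3 (bin 011); offset now 28 = byte 3 bit 4; 4 bits remain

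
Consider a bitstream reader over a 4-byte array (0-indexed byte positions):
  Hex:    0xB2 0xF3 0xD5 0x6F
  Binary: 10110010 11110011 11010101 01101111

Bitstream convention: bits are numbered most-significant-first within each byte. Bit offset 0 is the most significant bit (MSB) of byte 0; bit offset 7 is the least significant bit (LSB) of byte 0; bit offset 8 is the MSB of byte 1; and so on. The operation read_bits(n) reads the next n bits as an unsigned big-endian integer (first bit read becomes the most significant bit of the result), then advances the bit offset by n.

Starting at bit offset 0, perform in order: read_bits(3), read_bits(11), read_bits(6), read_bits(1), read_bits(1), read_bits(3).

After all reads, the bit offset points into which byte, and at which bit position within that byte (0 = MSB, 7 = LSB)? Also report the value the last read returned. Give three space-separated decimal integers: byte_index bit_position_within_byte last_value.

Read 1: bits[0:3] width=3 -> value=5 (bin 101); offset now 3 = byte 0 bit 3; 29 bits remain
Read 2: bits[3:14] width=11 -> value=1212 (bin 10010111100); offset now 14 = byte 1 bit 6; 18 bits remain
Read 3: bits[14:20] width=6 -> value=61 (bin 111101); offset now 20 = byte 2 bit 4; 12 bits remain
Read 4: bits[20:21] width=1 -> value=0 (bin 0); offset now 21 = byte 2 bit 5; 11 bits remain
Read 5: bits[21:22] width=1 -> value=1 (bin 1); offset now 22 = byte 2 bit 6; 10 bits remain
Read 6: bits[22:25] width=3 -> value=2 (bin 010); offset now 25 = byte 3 bit 1; 7 bits remain

Answer: 3 1 2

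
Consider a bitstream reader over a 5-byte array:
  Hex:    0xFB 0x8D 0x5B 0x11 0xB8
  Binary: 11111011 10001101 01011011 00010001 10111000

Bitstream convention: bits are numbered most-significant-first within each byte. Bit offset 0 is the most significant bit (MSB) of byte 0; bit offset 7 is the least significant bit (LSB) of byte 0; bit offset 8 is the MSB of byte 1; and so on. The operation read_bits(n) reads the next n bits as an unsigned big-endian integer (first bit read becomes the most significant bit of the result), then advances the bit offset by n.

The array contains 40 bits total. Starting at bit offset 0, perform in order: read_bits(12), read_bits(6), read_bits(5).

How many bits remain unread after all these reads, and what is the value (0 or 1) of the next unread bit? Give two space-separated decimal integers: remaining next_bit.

Answer: 17 1

Derivation:
Read 1: bits[0:12] width=12 -> value=4024 (bin 111110111000); offset now 12 = byte 1 bit 4; 28 bits remain
Read 2: bits[12:18] width=6 -> value=53 (bin 110101); offset now 18 = byte 2 bit 2; 22 bits remain
Read 3: bits[18:23] width=5 -> value=13 (bin 01101); offset now 23 = byte 2 bit 7; 17 bits remain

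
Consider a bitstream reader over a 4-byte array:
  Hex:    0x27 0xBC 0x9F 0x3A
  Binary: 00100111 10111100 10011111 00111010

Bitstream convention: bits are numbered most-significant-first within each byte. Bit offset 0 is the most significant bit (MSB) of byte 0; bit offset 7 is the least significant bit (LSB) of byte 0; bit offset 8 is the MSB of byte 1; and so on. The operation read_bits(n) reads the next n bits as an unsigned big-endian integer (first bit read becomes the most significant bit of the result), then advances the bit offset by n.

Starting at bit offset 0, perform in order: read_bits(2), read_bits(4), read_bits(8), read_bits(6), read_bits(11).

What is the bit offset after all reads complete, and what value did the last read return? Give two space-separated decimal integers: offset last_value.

Answer: 31 1949

Derivation:
Read 1: bits[0:2] width=2 -> value=0 (bin 00); offset now 2 = byte 0 bit 2; 30 bits remain
Read 2: bits[2:6] width=4 -> value=9 (bin 1001); offset now 6 = byte 0 bit 6; 26 bits remain
Read 3: bits[6:14] width=8 -> value=239 (bin 11101111); offset now 14 = byte 1 bit 6; 18 bits remain
Read 4: bits[14:20] width=6 -> value=9 (bin 001001); offset now 20 = byte 2 bit 4; 12 bits remain
Read 5: bits[20:31] width=11 -> value=1949 (bin 11110011101); offset now 31 = byte 3 bit 7; 1 bits remain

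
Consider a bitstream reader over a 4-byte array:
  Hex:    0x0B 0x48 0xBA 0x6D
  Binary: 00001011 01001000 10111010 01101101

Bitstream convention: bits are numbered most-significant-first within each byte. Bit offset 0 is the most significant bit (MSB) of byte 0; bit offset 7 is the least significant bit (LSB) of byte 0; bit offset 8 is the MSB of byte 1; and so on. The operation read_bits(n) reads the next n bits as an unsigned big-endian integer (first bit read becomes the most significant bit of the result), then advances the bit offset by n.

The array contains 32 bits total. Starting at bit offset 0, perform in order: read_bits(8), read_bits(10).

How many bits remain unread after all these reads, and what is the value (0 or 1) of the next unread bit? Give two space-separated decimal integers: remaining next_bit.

Answer: 14 1

Derivation:
Read 1: bits[0:8] width=8 -> value=11 (bin 00001011); offset now 8 = byte 1 bit 0; 24 bits remain
Read 2: bits[8:18] width=10 -> value=290 (bin 0100100010); offset now 18 = byte 2 bit 2; 14 bits remain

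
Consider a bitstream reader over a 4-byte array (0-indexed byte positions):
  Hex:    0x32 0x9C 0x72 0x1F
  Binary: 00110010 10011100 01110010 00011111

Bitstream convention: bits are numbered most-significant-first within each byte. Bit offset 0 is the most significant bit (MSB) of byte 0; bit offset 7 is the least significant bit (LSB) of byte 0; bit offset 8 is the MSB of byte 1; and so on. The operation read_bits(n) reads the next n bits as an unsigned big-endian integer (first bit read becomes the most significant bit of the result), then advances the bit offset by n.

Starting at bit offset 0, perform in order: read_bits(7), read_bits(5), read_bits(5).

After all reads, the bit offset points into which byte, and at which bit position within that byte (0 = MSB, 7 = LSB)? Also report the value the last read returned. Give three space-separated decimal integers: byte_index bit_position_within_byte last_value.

Read 1: bits[0:7] width=7 -> value=25 (bin 0011001); offset now 7 = byte 0 bit 7; 25 bits remain
Read 2: bits[7:12] width=5 -> value=9 (bin 01001); offset now 12 = byte 1 bit 4; 20 bits remain
Read 3: bits[12:17] width=5 -> value=24 (bin 11000); offset now 17 = byte 2 bit 1; 15 bits remain

Answer: 2 1 24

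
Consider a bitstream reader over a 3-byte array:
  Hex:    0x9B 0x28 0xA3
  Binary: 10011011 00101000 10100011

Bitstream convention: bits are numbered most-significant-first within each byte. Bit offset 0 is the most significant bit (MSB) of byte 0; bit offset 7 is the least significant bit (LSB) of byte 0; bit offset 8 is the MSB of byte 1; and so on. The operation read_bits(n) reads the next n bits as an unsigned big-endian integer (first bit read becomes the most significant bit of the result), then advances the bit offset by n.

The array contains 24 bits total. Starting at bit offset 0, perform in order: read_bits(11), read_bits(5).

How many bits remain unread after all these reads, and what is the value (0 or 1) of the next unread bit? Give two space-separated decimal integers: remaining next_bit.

Answer: 8 1

Derivation:
Read 1: bits[0:11] width=11 -> value=1241 (bin 10011011001); offset now 11 = byte 1 bit 3; 13 bits remain
Read 2: bits[11:16] width=5 -> value=8 (bin 01000); offset now 16 = byte 2 bit 0; 8 bits remain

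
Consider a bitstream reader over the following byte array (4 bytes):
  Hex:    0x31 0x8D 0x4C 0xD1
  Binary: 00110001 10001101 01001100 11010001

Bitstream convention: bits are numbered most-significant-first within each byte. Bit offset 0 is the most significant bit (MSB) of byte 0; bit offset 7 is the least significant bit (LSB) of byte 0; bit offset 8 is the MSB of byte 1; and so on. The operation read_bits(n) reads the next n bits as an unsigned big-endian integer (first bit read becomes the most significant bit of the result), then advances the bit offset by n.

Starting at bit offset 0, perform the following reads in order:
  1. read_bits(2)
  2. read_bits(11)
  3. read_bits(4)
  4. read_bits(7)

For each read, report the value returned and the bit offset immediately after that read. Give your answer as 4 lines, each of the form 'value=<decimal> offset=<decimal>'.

Answer: value=0 offset=2
value=1585 offset=13
value=10 offset=17
value=76 offset=24

Derivation:
Read 1: bits[0:2] width=2 -> value=0 (bin 00); offset now 2 = byte 0 bit 2; 30 bits remain
Read 2: bits[2:13] width=11 -> value=1585 (bin 11000110001); offset now 13 = byte 1 bit 5; 19 bits remain
Read 3: bits[13:17] width=4 -> value=10 (bin 1010); offset now 17 = byte 2 bit 1; 15 bits remain
Read 4: bits[17:24] width=7 -> value=76 (bin 1001100); offset now 24 = byte 3 bit 0; 8 bits remain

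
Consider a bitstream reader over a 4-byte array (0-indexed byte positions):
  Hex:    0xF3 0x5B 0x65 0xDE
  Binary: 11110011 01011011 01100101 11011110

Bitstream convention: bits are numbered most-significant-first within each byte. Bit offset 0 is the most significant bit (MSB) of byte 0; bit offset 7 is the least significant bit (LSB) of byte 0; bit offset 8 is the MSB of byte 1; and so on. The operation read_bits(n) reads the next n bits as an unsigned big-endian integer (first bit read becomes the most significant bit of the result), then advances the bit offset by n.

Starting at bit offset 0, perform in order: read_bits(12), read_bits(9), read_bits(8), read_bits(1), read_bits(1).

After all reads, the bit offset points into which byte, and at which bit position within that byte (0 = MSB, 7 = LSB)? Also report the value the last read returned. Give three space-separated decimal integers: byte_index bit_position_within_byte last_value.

Read 1: bits[0:12] width=12 -> value=3893 (bin 111100110101); offset now 12 = byte 1 bit 4; 20 bits remain
Read 2: bits[12:21] width=9 -> value=364 (bin 101101100); offset now 21 = byte 2 bit 5; 11 bits remain
Read 3: bits[21:29] width=8 -> value=187 (bin 10111011); offset now 29 = byte 3 bit 5; 3 bits remain
Read 4: bits[29:30] width=1 -> value=1 (bin 1); offset now 30 = byte 3 bit 6; 2 bits remain
Read 5: bits[30:31] width=1 -> value=1 (bin 1); offset now 31 = byte 3 bit 7; 1 bits remain

Answer: 3 7 1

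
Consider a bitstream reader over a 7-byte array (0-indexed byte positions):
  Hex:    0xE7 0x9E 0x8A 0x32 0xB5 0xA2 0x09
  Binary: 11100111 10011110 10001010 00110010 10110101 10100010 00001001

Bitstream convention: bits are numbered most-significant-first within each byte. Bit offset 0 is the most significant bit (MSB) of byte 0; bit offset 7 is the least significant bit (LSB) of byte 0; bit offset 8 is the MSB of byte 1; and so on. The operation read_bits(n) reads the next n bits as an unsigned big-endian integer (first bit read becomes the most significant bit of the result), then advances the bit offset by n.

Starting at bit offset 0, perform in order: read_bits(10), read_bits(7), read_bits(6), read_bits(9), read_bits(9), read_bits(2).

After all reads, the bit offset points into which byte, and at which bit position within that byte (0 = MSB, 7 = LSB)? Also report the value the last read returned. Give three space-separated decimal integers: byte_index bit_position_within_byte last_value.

Read 1: bits[0:10] width=10 -> value=926 (bin 1110011110); offset now 10 = byte 1 bit 2; 46 bits remain
Read 2: bits[10:17] width=7 -> value=61 (bin 0111101); offset now 17 = byte 2 bit 1; 39 bits remain
Read 3: bits[17:23] width=6 -> value=5 (bin 000101); offset now 23 = byte 2 bit 7; 33 bits remain
Read 4: bits[23:32] width=9 -> value=50 (bin 000110010); offset now 32 = byte 4 bit 0; 24 bits remain
Read 5: bits[32:41] width=9 -> value=363 (bin 101101011); offset now 41 = byte 5 bit 1; 15 bits remain
Read 6: bits[41:43] width=2 -> value=1 (bin 01); offset now 43 = byte 5 bit 3; 13 bits remain

Answer: 5 3 1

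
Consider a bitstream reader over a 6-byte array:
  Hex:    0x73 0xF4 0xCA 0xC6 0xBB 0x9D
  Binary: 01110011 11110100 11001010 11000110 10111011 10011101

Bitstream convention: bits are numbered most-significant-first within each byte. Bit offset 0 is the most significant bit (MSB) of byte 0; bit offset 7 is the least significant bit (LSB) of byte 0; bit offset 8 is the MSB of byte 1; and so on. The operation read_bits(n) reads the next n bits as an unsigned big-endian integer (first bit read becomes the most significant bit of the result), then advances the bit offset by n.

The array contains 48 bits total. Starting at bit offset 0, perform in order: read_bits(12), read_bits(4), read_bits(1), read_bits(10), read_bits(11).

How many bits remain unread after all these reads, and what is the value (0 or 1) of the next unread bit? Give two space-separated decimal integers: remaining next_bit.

Read 1: bits[0:12] width=12 -> value=1855 (bin 011100111111); offset now 12 = byte 1 bit 4; 36 bits remain
Read 2: bits[12:16] width=4 -> value=4 (bin 0100); offset now 16 = byte 2 bit 0; 32 bits remain
Read 3: bits[16:17] width=1 -> value=1 (bin 1); offset now 17 = byte 2 bit 1; 31 bits remain
Read 4: bits[17:27] width=10 -> value=598 (bin 1001010110); offset now 27 = byte 3 bit 3; 21 bits remain
Read 5: bits[27:38] width=11 -> value=430 (bin 00110101110); offset now 38 = byte 4 bit 6; 10 bits remain

Answer: 10 1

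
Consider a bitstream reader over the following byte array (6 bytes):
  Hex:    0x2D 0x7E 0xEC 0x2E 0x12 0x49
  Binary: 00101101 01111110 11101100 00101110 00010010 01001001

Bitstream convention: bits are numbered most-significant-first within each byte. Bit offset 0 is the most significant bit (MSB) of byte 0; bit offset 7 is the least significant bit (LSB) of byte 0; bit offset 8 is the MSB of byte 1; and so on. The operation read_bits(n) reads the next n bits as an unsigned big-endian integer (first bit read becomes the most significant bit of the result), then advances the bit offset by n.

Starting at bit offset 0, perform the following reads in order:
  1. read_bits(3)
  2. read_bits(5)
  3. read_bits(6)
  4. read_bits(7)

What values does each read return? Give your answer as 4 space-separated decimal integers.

Read 1: bits[0:3] width=3 -> value=1 (bin 001); offset now 3 = byte 0 bit 3; 45 bits remain
Read 2: bits[3:8] width=5 -> value=13 (bin 01101); offset now 8 = byte 1 bit 0; 40 bits remain
Read 3: bits[8:14] width=6 -> value=31 (bin 011111); offset now 14 = byte 1 bit 6; 34 bits remain
Read 4: bits[14:21] width=7 -> value=93 (bin 1011101); offset now 21 = byte 2 bit 5; 27 bits remain

Answer: 1 13 31 93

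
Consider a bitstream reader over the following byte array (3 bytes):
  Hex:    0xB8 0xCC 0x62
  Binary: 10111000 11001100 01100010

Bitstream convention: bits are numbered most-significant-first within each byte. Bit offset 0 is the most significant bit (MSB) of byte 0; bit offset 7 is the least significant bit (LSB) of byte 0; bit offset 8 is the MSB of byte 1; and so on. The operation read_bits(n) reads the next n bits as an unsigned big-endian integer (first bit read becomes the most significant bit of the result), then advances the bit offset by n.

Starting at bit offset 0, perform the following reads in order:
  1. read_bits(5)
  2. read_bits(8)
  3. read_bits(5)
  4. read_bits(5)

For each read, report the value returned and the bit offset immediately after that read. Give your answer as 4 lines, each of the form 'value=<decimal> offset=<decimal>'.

Answer: value=23 offset=5
value=25 offset=13
value=17 offset=18
value=17 offset=23

Derivation:
Read 1: bits[0:5] width=5 -> value=23 (bin 10111); offset now 5 = byte 0 bit 5; 19 bits remain
Read 2: bits[5:13] width=8 -> value=25 (bin 00011001); offset now 13 = byte 1 bit 5; 11 bits remain
Read 3: bits[13:18] width=5 -> value=17 (bin 10001); offset now 18 = byte 2 bit 2; 6 bits remain
Read 4: bits[18:23] width=5 -> value=17 (bin 10001); offset now 23 = byte 2 bit 7; 1 bits remain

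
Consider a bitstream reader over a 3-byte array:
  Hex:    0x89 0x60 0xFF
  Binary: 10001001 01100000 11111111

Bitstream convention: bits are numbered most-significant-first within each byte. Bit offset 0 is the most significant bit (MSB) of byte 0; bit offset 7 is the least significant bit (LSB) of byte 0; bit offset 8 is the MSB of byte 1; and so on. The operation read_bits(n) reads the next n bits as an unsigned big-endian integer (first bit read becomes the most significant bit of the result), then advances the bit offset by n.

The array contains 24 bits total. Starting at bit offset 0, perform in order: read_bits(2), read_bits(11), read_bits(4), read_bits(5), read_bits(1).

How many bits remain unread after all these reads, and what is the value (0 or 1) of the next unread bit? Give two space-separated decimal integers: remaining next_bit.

Answer: 1 1

Derivation:
Read 1: bits[0:2] width=2 -> value=2 (bin 10); offset now 2 = byte 0 bit 2; 22 bits remain
Read 2: bits[2:13] width=11 -> value=300 (bin 00100101100); offset now 13 = byte 1 bit 5; 11 bits remain
Read 3: bits[13:17] width=4 -> value=1 (bin 0001); offset now 17 = byte 2 bit 1; 7 bits remain
Read 4: bits[17:22] width=5 -> value=31 (bin 11111); offset now 22 = byte 2 bit 6; 2 bits remain
Read 5: bits[22:23] width=1 -> value=1 (bin 1); offset now 23 = byte 2 bit 7; 1 bits remain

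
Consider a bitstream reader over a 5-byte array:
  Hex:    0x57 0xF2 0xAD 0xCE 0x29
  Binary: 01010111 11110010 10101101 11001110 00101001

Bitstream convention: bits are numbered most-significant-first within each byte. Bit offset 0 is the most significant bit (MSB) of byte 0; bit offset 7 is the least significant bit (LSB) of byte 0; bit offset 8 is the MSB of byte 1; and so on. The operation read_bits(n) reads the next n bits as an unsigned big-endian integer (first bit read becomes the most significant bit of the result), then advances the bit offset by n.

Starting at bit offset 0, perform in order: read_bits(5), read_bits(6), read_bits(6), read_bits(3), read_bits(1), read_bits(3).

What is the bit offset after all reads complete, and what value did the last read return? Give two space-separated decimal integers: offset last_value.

Answer: 24 5

Derivation:
Read 1: bits[0:5] width=5 -> value=10 (bin 01010); offset now 5 = byte 0 bit 5; 35 bits remain
Read 2: bits[5:11] width=6 -> value=63 (bin 111111); offset now 11 = byte 1 bit 3; 29 bits remain
Read 3: bits[11:17] width=6 -> value=37 (bin 100101); offset now 17 = byte 2 bit 1; 23 bits remain
Read 4: bits[17:20] width=3 -> value=2 (bin 010); offset now 20 = byte 2 bit 4; 20 bits remain
Read 5: bits[20:21] width=1 -> value=1 (bin 1); offset now 21 = byte 2 bit 5; 19 bits remain
Read 6: bits[21:24] width=3 -> value=5 (bin 101); offset now 24 = byte 3 bit 0; 16 bits remain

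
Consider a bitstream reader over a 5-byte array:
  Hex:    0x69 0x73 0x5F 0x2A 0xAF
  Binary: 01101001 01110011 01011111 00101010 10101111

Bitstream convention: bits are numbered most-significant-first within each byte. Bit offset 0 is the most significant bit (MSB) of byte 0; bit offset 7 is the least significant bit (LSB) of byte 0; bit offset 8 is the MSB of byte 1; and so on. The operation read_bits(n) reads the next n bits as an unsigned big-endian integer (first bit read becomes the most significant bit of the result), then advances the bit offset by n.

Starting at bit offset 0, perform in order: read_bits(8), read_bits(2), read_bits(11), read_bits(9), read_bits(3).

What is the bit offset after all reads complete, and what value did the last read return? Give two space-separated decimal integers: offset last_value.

Answer: 33 5

Derivation:
Read 1: bits[0:8] width=8 -> value=105 (bin 01101001); offset now 8 = byte 1 bit 0; 32 bits remain
Read 2: bits[8:10] width=2 -> value=1 (bin 01); offset now 10 = byte 1 bit 2; 30 bits remain
Read 3: bits[10:21] width=11 -> value=1643 (bin 11001101011); offset now 21 = byte 2 bit 5; 19 bits remain
Read 4: bits[21:30] width=9 -> value=458 (bin 111001010); offset now 30 = byte 3 bit 6; 10 bits remain
Read 5: bits[30:33] width=3 -> value=5 (bin 101); offset now 33 = byte 4 bit 1; 7 bits remain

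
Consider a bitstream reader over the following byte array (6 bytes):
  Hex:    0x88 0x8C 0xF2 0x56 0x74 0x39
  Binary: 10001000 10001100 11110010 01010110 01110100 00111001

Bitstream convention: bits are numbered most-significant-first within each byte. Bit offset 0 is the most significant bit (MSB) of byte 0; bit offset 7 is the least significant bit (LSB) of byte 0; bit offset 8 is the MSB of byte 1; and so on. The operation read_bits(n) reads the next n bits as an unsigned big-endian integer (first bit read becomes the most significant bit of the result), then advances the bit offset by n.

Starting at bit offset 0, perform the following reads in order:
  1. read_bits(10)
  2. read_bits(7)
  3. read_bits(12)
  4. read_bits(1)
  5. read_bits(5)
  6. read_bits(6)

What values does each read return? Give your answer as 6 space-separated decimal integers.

Answer: 546 25 3658 1 19 40

Derivation:
Read 1: bits[0:10] width=10 -> value=546 (bin 1000100010); offset now 10 = byte 1 bit 2; 38 bits remain
Read 2: bits[10:17] width=7 -> value=25 (bin 0011001); offset now 17 = byte 2 bit 1; 31 bits remain
Read 3: bits[17:29] width=12 -> value=3658 (bin 111001001010); offset now 29 = byte 3 bit 5; 19 bits remain
Read 4: bits[29:30] width=1 -> value=1 (bin 1); offset now 30 = byte 3 bit 6; 18 bits remain
Read 5: bits[30:35] width=5 -> value=19 (bin 10011); offset now 35 = byte 4 bit 3; 13 bits remain
Read 6: bits[35:41] width=6 -> value=40 (bin 101000); offset now 41 = byte 5 bit 1; 7 bits remain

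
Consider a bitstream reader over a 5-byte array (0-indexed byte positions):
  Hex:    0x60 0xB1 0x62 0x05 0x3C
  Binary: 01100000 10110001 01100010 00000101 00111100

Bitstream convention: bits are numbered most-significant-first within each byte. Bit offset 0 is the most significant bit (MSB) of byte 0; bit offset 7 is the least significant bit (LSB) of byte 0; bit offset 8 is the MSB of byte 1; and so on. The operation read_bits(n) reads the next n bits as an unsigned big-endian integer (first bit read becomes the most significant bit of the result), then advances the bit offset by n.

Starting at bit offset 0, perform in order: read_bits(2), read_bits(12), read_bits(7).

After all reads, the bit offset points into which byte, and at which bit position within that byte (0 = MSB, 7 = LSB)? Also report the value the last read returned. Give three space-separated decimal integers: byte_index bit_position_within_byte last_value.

Read 1: bits[0:2] width=2 -> value=1 (bin 01); offset now 2 = byte 0 bit 2; 38 bits remain
Read 2: bits[2:14] width=12 -> value=2092 (bin 100000101100); offset now 14 = byte 1 bit 6; 26 bits remain
Read 3: bits[14:21] width=7 -> value=44 (bin 0101100); offset now 21 = byte 2 bit 5; 19 bits remain

Answer: 2 5 44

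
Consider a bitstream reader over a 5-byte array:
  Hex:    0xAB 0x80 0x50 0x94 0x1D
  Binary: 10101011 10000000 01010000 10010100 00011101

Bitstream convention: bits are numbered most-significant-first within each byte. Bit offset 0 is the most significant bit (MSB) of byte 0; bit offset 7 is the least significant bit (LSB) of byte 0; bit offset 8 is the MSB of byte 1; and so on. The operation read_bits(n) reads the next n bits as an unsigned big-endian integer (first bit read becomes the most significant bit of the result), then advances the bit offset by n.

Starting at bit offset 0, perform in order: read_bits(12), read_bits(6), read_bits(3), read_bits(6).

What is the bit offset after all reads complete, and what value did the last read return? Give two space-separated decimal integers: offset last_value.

Read 1: bits[0:12] width=12 -> value=2744 (bin 101010111000); offset now 12 = byte 1 bit 4; 28 bits remain
Read 2: bits[12:18] width=6 -> value=1 (bin 000001); offset now 18 = byte 2 bit 2; 22 bits remain
Read 3: bits[18:21] width=3 -> value=2 (bin 010); offset now 21 = byte 2 bit 5; 19 bits remain
Read 4: bits[21:27] width=6 -> value=4 (bin 000100); offset now 27 = byte 3 bit 3; 13 bits remain

Answer: 27 4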